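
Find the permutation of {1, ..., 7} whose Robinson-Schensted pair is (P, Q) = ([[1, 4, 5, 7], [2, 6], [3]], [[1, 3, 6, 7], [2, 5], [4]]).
3 2 6 1 4 5 7

Reverse the RSK construction: for i from n down to 1, find the cell of Q containing i, remove the entry at that cell from P, and reverse-bump it up through P; the value ejected from row 1 is w(i).

Step i=7: Q has 7 at row 1, column 4; remove that cell from P, ejecting 7. So w(7) = 7. P is now [[1, 4, 5], [2, 6], [3]].
Step i=6: Q has 6 at row 1, column 3; remove that cell from P, ejecting 5. So w(6) = 5. P is now [[1, 4], [2, 6], [3]].
Step i=5: Q has 5 at row 2, column 2; remove 6 from row 2 of P and reverse-bump: 6 enters row 1 and ejects 4. So w(5) = 4. P is now [[1, 6], [2], [3]].
Step i=4: Q has 4 at row 3, column 1; remove 3 from row 3 of P and reverse-bump: 3 enters row 2 and ejects 2; 2 enters row 1 and ejects 1. So w(4) = 1. P is now [[2, 6], [3]].
Step i=3: Q has 3 at row 1, column 2; remove that cell from P, ejecting 6. So w(3) = 6. P is now [[2], [3]].
Step i=2: Q has 2 at row 2, column 1; remove 3 from row 2 of P and reverse-bump: 3 enters row 1 and ejects 2. So w(2) = 2. P is now [[3]].
Step i=1: Q has 1 at row 1, column 1; remove that cell from P, ejecting 3. So w(1) = 3. P is now [].

So w = 3 2 6 1 4 5 7.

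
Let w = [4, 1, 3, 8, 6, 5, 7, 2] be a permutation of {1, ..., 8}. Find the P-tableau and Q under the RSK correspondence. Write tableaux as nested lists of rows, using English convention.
P = [[1, 2, 5, 7], [3, 6], [4], [8]], Q = [[1, 3, 4, 7], [2, 5], [6], [8]]

Insert each entry of the permutation into P by Schensted row insertion, recording in Q the position of each new cell.

Insert 4: appended to row 1. P = [[4]].
Insert 1: 1 bumps 4 from row 1; 4 starts row 2. P = [[1], [4]].
Insert 3: appended to row 1. P = [[1, 3], [4]].
Insert 8: appended to row 1. P = [[1, 3, 8], [4]].
Insert 6: 6 bumps 8 from row 1; 8 appends to row 2. P = [[1, 3, 6], [4, 8]].
Insert 5: 5 bumps 6 from row 1; 6 bumps 8 from row 2; 8 starts row 3. P = [[1, 3, 5], [4, 6], [8]].
Insert 7: appended to row 1. P = [[1, 3, 5, 7], [4, 6], [8]].
Insert 2: 2 bumps 3 from row 1; 3 bumps 4 from row 2; 4 bumps 8 from row 3; 8 starts row 4. P = [[1, 2, 5, 7], [3, 6], [4], [8]].

So P = [[1, 2, 5, 7], [3, 6], [4], [8]], Q = [[1, 3, 4, 7], [2, 5], [6], [8]].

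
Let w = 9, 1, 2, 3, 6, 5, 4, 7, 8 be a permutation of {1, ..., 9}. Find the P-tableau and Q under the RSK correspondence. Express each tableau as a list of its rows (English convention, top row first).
P = [[1, 2, 3, 4, 7, 8], [5], [6], [9]], Q = [[1, 3, 4, 5, 8, 9], [2], [6], [7]]

Insert each entry of the permutation into P by Schensted row insertion, recording in Q the position of each new cell.

Insert 9: appended to row 1. P = [[9]].
Insert 1: 1 bumps 9 from row 1; 9 starts row 2. P = [[1], [9]].
Insert 2: appended to row 1. P = [[1, 2], [9]].
Insert 3: appended to row 1. P = [[1, 2, 3], [9]].
Insert 6: appended to row 1. P = [[1, 2, 3, 6], [9]].
Insert 5: 5 bumps 6 from row 1; 6 bumps 9 from row 2; 9 starts row 3. P = [[1, 2, 3, 5], [6], [9]].
Insert 4: 4 bumps 5 from row 1; 5 bumps 6 from row 2; 6 bumps 9 from row 3; 9 starts row 4. P = [[1, 2, 3, 4], [5], [6], [9]].
Insert 7: appended to row 1. P = [[1, 2, 3, 4, 7], [5], [6], [9]].
Insert 8: appended to row 1. P = [[1, 2, 3, 4, 7, 8], [5], [6], [9]].

So P = [[1, 2, 3, 4, 7, 8], [5], [6], [9]], Q = [[1, 3, 4, 5, 8, 9], [2], [6], [7]].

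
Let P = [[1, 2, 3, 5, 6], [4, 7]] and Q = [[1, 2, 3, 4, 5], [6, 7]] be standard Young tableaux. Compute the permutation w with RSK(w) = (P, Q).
Reverse RSK: for i = n, n-1, ..., 1, locate i in Q, remove the corresponding corner cell from P, and reverse-bump its entry up through P; the value ejected from row 1 is w(i).

So w = 1 2 4 5 7 3 6.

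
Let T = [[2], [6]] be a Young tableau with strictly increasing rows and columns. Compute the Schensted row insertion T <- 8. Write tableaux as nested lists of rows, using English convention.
8 is larger than every entry of row 1, so it is appended to row 1. The new tableau is [[2, 8], [6]].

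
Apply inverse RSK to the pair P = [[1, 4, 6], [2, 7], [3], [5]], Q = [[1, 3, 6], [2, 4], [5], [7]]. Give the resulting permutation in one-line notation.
5 3 7 4 2 6 1

Reverse the RSK construction: for i from n down to 1, find the cell of Q containing i, remove the entry at that cell from P, and reverse-bump it up through P; the value ejected from row 1 is w(i).

Step i=7: Q has 7 at row 4, column 1; remove 5 from row 4 of P and reverse-bump: 5 enters row 3 and ejects 3; 3 enters row 2 and ejects 2; 2 enters row 1 and ejects 1. So w(7) = 1. P is now [[2, 4, 6], [3, 7], [5]].
Step i=6: Q has 6 at row 1, column 3; remove that cell from P, ejecting 6. So w(6) = 6. P is now [[2, 4], [3, 7], [5]].
Step i=5: Q has 5 at row 3, column 1; remove 5 from row 3 of P and reverse-bump: 5 enters row 2 and ejects 3; 3 enters row 1 and ejects 2. So w(5) = 2. P is now [[3, 4], [5, 7]].
Step i=4: Q has 4 at row 2, column 2; remove 7 from row 2 of P and reverse-bump: 7 enters row 1 and ejects 4. So w(4) = 4. P is now [[3, 7], [5]].
Step i=3: Q has 3 at row 1, column 2; remove that cell from P, ejecting 7. So w(3) = 7. P is now [[3], [5]].
Step i=2: Q has 2 at row 2, column 1; remove 5 from row 2 of P and reverse-bump: 5 enters row 1 and ejects 3. So w(2) = 3. P is now [[5]].
Step i=1: Q has 1 at row 1, column 1; remove that cell from P, ejecting 5. So w(1) = 5. P is now [].

So w = 5 3 7 4 2 6 1.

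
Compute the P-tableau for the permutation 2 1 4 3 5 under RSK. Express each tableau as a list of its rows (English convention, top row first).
Insert 2: appended to row 1. P = [[2]].
Insert 1: 1 bumps 2 from row 1; 2 starts row 2. P = [[1], [2]].
Insert 4: appended to row 1. P = [[1, 4], [2]].
Insert 3: 3 bumps 4 from row 1; 4 appends to row 2. P = [[1, 3], [2, 4]].
Insert 5: appended to row 1. P = [[1, 3, 5], [2, 4]].

So P = [[1, 3, 5], [2, 4]].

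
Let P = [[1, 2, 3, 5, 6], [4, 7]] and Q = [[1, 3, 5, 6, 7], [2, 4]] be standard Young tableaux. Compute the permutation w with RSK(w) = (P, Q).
Reverse the RSK construction: for i from n down to 1, find the cell of Q containing i, remove the entry at that cell from P, and reverse-bump it up through P; the value ejected from row 1 is w(i).

Step i=7: Q has 7 at row 1, column 5; remove that cell from P, ejecting 6. So w(7) = 6. P is now [[1, 2, 3, 5], [4, 7]].
Step i=6: Q has 6 at row 1, column 4; remove that cell from P, ejecting 5. So w(6) = 5. P is now [[1, 2, 3], [4, 7]].
Step i=5: Q has 5 at row 1, column 3; remove that cell from P, ejecting 3. So w(5) = 3. P is now [[1, 2], [4, 7]].
Step i=4: Q has 4 at row 2, column 2; remove 7 from row 2 of P and reverse-bump: 7 enters row 1 and ejects 2. So w(4) = 2. P is now [[1, 7], [4]].
Step i=3: Q has 3 at row 1, column 2; remove that cell from P, ejecting 7. So w(3) = 7. P is now [[1], [4]].
Step i=2: Q has 2 at row 2, column 1; remove 4 from row 2 of P and reverse-bump: 4 enters row 1 and ejects 1. So w(2) = 1. P is now [[4]].
Step i=1: Q has 1 at row 1, column 1; remove that cell from P, ejecting 4. So w(1) = 4. P is now [].

So w = 4 1 7 2 3 5 6.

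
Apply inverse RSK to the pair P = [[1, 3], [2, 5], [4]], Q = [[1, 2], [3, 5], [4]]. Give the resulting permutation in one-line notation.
4 5 2 1 3

Reverse the RSK construction: for i from n down to 1, find the cell of Q containing i, remove the entry at that cell from P, and reverse-bump it up through P; the value ejected from row 1 is w(i).

Step i=5: Q has 5 at row 2, column 2; remove 5 from row 2 of P and reverse-bump: 5 enters row 1 and ejects 3. So w(5) = 3. P is now [[1, 5], [2], [4]].
Step i=4: Q has 4 at row 3, column 1; remove 4 from row 3 of P and reverse-bump: 4 enters row 2 and ejects 2; 2 enters row 1 and ejects 1. So w(4) = 1. P is now [[2, 5], [4]].
Step i=3: Q has 3 at row 2, column 1; remove 4 from row 2 of P and reverse-bump: 4 enters row 1 and ejects 2. So w(3) = 2. P is now [[4, 5]].
Step i=2: Q has 2 at row 1, column 2; remove that cell from P, ejecting 5. So w(2) = 5. P is now [[4]].
Step i=1: Q has 1 at row 1, column 1; remove that cell from P, ejecting 4. So w(1) = 4. P is now [].

So w = 4 5 2 1 3.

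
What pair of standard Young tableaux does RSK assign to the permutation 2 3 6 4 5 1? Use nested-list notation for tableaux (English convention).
Insert each entry of the permutation into P by Schensted row insertion, recording in Q the position of each new cell.

Insert 2: appended to row 1. P = [[2]], Q = [[1]].
Insert 3: appended to row 1. P = [[2, 3]], Q = [[1, 2]].
Insert 6: appended to row 1. P = [[2, 3, 6]], Q = [[1, 2, 3]].
Insert 4: 4 bumps 6 from row 1; 6 starts row 2. P = [[2, 3, 4], [6]], Q = [[1, 2, 3], [4]].
Insert 5: appended to row 1. P = [[2, 3, 4, 5], [6]], Q = [[1, 2, 3, 5], [4]].
Insert 1: 1 bumps 2 from row 1; 2 bumps 6 from row 2; 6 starts row 3. P = [[1, 3, 4, 5], [2], [6]], Q = [[1, 2, 3, 5], [4], [6]].

So P = [[1, 3, 4, 5], [2], [6]], Q = [[1, 2, 3, 5], [4], [6]].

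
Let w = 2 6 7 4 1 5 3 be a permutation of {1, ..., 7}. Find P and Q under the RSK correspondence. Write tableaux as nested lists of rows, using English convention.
P = [[1, 3, 5], [2, 4], [6, 7]], Q = [[1, 2, 3], [4, 6], [5, 7]]

Insert each entry of the permutation into P by Schensted row insertion, recording in Q the position of each new cell.

Insert 2: appended to row 1. P = [[2]].
Insert 6: appended to row 1. P = [[2, 6]].
Insert 7: appended to row 1. P = [[2, 6, 7]].
Insert 4: 4 bumps 6 from row 1; 6 starts row 2. P = [[2, 4, 7], [6]].
Insert 1: 1 bumps 2 from row 1; 2 bumps 6 from row 2; 6 starts row 3. P = [[1, 4, 7], [2], [6]].
Insert 5: 5 bumps 7 from row 1; 7 appends to row 2. P = [[1, 4, 5], [2, 7], [6]].
Insert 3: 3 bumps 4 from row 1; 4 bumps 7 from row 2; 7 appends to row 3. P = [[1, 3, 5], [2, 4], [6, 7]].

So P = [[1, 3, 5], [2, 4], [6, 7]], Q = [[1, 2, 3], [4, 6], [5, 7]].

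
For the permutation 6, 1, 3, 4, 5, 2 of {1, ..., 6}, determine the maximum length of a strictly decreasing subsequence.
3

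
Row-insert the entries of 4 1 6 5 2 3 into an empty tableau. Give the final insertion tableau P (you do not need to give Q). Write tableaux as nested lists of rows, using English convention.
Insert 4: appended to row 1. P = [[4]].
Insert 1: 1 bumps 4 from row 1; 4 starts row 2. P = [[1], [4]].
Insert 6: appended to row 1. P = [[1, 6], [4]].
Insert 5: 5 bumps 6 from row 1; 6 appends to row 2. P = [[1, 5], [4, 6]].
Insert 2: 2 bumps 5 from row 1; 5 bumps 6 from row 2; 6 starts row 3. P = [[1, 2], [4, 5], [6]].
Insert 3: appended to row 1. P = [[1, 2, 3], [4, 5], [6]].

So P = [[1, 2, 3], [4, 5], [6]].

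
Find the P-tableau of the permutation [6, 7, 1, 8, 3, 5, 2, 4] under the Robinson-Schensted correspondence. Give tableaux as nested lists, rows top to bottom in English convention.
P = [[1, 2, 4], [3, 5, 8], [6, 7]]

Insert 6: appended to row 1. P = [[6]].
Insert 7: appended to row 1. P = [[6, 7]].
Insert 1: 1 bumps 6 from row 1; 6 starts row 2. P = [[1, 7], [6]].
Insert 8: appended to row 1. P = [[1, 7, 8], [6]].
Insert 3: 3 bumps 7 from row 1; 7 appends to row 2. P = [[1, 3, 8], [6, 7]].
Insert 5: 5 bumps 8 from row 1; 8 appends to row 2. P = [[1, 3, 5], [6, 7, 8]].
Insert 2: 2 bumps 3 from row 1; 3 bumps 6 from row 2; 6 starts row 3. P = [[1, 2, 5], [3, 7, 8], [6]].
Insert 4: 4 bumps 5 from row 1; 5 bumps 7 from row 2; 7 appends to row 3. P = [[1, 2, 4], [3, 5, 8], [6, 7]].

So P = [[1, 2, 4], [3, 5, 8], [6, 7]].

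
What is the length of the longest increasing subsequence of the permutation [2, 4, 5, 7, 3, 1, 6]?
4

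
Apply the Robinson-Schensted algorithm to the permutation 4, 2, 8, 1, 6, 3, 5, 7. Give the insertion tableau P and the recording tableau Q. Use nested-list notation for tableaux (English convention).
P = [[1, 3, 5, 7], [2, 6], [4, 8]], Q = [[1, 3, 7, 8], [2, 5], [4, 6]]

Insert each entry of the permutation into P by Schensted row insertion, recording in Q the position of each new cell.

Insert 4: appended to row 1. P = [[4]], Q = [[1]].
Insert 2: 2 bumps 4 from row 1; 4 starts row 2. P = [[2], [4]], Q = [[1], [2]].
Insert 8: appended to row 1. P = [[2, 8], [4]], Q = [[1, 3], [2]].
Insert 1: 1 bumps 2 from row 1; 2 bumps 4 from row 2; 4 starts row 3. P = [[1, 8], [2], [4]], Q = [[1, 3], [2], [4]].
Insert 6: 6 bumps 8 from row 1; 8 appends to row 2. P = [[1, 6], [2, 8], [4]], Q = [[1, 3], [2, 5], [4]].
Insert 3: 3 bumps 6 from row 1; 6 bumps 8 from row 2; 8 appends to row 3. P = [[1, 3], [2, 6], [4, 8]], Q = [[1, 3], [2, 5], [4, 6]].
Insert 5: appended to row 1. P = [[1, 3, 5], [2, 6], [4, 8]], Q = [[1, 3, 7], [2, 5], [4, 6]].
Insert 7: appended to row 1. P = [[1, 3, 5, 7], [2, 6], [4, 8]], Q = [[1, 3, 7, 8], [2, 5], [4, 6]].

So P = [[1, 3, 5, 7], [2, 6], [4, 8]], Q = [[1, 3, 7, 8], [2, 5], [4, 6]].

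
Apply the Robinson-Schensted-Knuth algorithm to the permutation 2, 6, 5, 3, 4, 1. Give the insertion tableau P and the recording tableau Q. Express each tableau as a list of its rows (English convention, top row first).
Insert each entry of the permutation into P by Schensted row insertion, recording in Q the position of each new cell.

Insert 2: appended to row 1. P = [[2]].
Insert 6: appended to row 1. P = [[2, 6]].
Insert 5: 5 bumps 6 from row 1; 6 starts row 2. P = [[2, 5], [6]].
Insert 3: 3 bumps 5 from row 1; 5 bumps 6 from row 2; 6 starts row 3. P = [[2, 3], [5], [6]].
Insert 4: appended to row 1. P = [[2, 3, 4], [5], [6]].
Insert 1: 1 bumps 2 from row 1; 2 bumps 5 from row 2; 5 bumps 6 from row 3; 6 starts row 4. P = [[1, 3, 4], [2], [5], [6]].

So P = [[1, 3, 4], [2], [5], [6]], Q = [[1, 2, 5], [3], [4], [6]].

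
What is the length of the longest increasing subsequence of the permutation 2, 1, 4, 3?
2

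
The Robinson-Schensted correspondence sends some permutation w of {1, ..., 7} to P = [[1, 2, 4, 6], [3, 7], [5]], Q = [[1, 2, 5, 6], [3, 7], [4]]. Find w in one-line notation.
Reverse the RSK construction: for i from n down to 1, find the cell of Q containing i, remove the entry at that cell from P, and reverse-bump it up through P; the value ejected from row 1 is w(i).

Step i=7: Q has 7 at row 2, column 2; remove 7 from row 2 of P and reverse-bump: 7 enters row 1 and ejects 6. So w(7) = 6. P is now [[1, 2, 4, 7], [3], [5]].
Step i=6: Q has 6 at row 1, column 4; remove that cell from P, ejecting 7. So w(6) = 7. P is now [[1, 2, 4], [3], [5]].
Step i=5: Q has 5 at row 1, column 3; remove that cell from P, ejecting 4. So w(5) = 4. P is now [[1, 2], [3], [5]].
Step i=4: Q has 4 at row 3, column 1; remove 5 from row 3 of P and reverse-bump: 5 enters row 2 and ejects 3; 3 enters row 1 and ejects 2. So w(4) = 2. P is now [[1, 3], [5]].
Step i=3: Q has 3 at row 2, column 1; remove 5 from row 2 of P and reverse-bump: 5 enters row 1 and ejects 3. So w(3) = 3. P is now [[1, 5]].
Step i=2: Q has 2 at row 1, column 2; remove that cell from P, ejecting 5. So w(2) = 5. P is now [[1]].
Step i=1: Q has 1 at row 1, column 1; remove that cell from P, ejecting 1. So w(1) = 1. P is now [].

So w = 1 5 3 2 4 7 6.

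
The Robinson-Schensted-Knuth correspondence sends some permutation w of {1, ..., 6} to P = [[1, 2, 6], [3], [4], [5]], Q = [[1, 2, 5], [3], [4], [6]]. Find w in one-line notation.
Reverse RSK: for i = n, n-1, ..., 1, locate i in Q, remove the corresponding corner cell from P, and reverse-bump its entry up through P; the value ejected from row 1 is w(i).

So w = 1 5 4 3 6 2.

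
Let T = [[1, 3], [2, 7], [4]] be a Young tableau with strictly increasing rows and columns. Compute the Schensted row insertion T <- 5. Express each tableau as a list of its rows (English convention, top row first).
[[1, 3, 5], [2, 7], [4]]

5 is larger than every entry of row 1, so it is appended to row 1. The new tableau is [[1, 3, 5], [2, 7], [4]].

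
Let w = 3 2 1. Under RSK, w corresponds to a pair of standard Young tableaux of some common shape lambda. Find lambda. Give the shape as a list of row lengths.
Row-insert each entry into an empty tableau.

After inserting 3: P = [[3]].
After inserting 2: P = [[2], [3]].
After inserting 1: P = [[1], [2], [3]].

The final insertion tableau P = [[1], [2], [3]] has shape [1, 1, 1].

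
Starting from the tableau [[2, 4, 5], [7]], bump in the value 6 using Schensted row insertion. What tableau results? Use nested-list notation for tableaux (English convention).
[[2, 4, 5, 6], [7]]

6 is larger than every entry of row 1, so it is appended to row 1. The new tableau is [[2, 4, 5, 6], [7]].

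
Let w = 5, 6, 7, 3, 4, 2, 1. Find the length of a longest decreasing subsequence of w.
4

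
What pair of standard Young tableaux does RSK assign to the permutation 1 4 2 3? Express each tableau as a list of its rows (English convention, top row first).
Insert each entry of the permutation into P by Schensted row insertion, recording in Q the position of each new cell.

Insert 1: appended to row 1. P = [[1]].
Insert 4: appended to row 1. P = [[1, 4]].
Insert 2: 2 bumps 4 from row 1; 4 starts row 2. P = [[1, 2], [4]].
Insert 3: appended to row 1. P = [[1, 2, 3], [4]].

So P = [[1, 2, 3], [4]], Q = [[1, 2, 4], [3]].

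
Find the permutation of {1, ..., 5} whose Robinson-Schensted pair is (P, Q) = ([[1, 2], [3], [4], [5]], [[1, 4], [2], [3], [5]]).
Reverse the RSK construction: for i from n down to 1, find the cell of Q containing i, remove the entry at that cell from P, and reverse-bump it up through P; the value ejected from row 1 is w(i).

Step i=5: Q has 5 at row 4, column 1; remove 5 from row 4 of P and reverse-bump: 5 enters row 3 and ejects 4; 4 enters row 2 and ejects 3; 3 enters row 1 and ejects 2. So w(5) = 2. P is now [[1, 3], [4], [5]].
Step i=4: Q has 4 at row 1, column 2; remove that cell from P, ejecting 3. So w(4) = 3. P is now [[1], [4], [5]].
Step i=3: Q has 3 at row 3, column 1; remove 5 from row 3 of P and reverse-bump: 5 enters row 2 and ejects 4; 4 enters row 1 and ejects 1. So w(3) = 1. P is now [[4], [5]].
Step i=2: Q has 2 at row 2, column 1; remove 5 from row 2 of P and reverse-bump: 5 enters row 1 and ejects 4. So w(2) = 4. P is now [[5]].
Step i=1: Q has 1 at row 1, column 1; remove that cell from P, ejecting 5. So w(1) = 5. P is now [].

So w = 5 4 1 3 2.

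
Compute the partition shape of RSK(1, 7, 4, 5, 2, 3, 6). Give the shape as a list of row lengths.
[4, 2, 1]

RSK row insertion gives P = [[1, 2, 3, 6], [4, 5], [7]], which has shape [4, 2, 1].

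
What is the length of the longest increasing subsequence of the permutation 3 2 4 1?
2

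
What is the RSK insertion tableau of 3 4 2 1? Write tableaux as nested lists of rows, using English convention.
P = [[1, 4], [2], [3]]

After inserting 3: P = [[3]].
After inserting 4: P = [[3, 4]].
After inserting 2: P = [[2, 4], [3]].
After inserting 1: P = [[1, 4], [2], [3]].

So P = [[1, 4], [2], [3]].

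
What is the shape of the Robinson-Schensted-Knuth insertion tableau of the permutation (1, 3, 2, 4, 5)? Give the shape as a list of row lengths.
Row-insert each entry into an empty tableau.

After inserting 1: P = [[1]].
After inserting 3: P = [[1, 3]].
After inserting 2: P = [[1, 2], [3]].
After inserting 4: P = [[1, 2, 4], [3]].
After inserting 5: P = [[1, 2, 4, 5], [3]].

The final insertion tableau P = [[1, 2, 4, 5], [3]] has shape [4, 1].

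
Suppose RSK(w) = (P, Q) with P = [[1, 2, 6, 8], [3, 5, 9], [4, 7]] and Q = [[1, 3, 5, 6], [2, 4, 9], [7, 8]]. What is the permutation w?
4 3 7 5 6 9 1 2 8

Reverse the RSK construction: for i from n down to 1, find the cell of Q containing i, remove the entry at that cell from P, and reverse-bump it up through P; the value ejected from row 1 is w(i).

Step i=9: Q has 9 at row 2, column 3; remove 9 from row 2 of P and reverse-bump: 9 enters row 1 and ejects 8. So w(9) = 8. P is now [[1, 2, 6, 9], [3, 5], [4, 7]].
Step i=8: Q has 8 at row 3, column 2; remove 7 from row 3 of P and reverse-bump: 7 enters row 2 and ejects 5; 5 enters row 1 and ejects 2. So w(8) = 2. P is now [[1, 5, 6, 9], [3, 7], [4]].
Step i=7: Q has 7 at row 3, column 1; remove 4 from row 3 of P and reverse-bump: 4 enters row 2 and ejects 3; 3 enters row 1 and ejects 1. So w(7) = 1. P is now [[3, 5, 6, 9], [4, 7]].
Step i=6: Q has 6 at row 1, column 4; remove that cell from P, ejecting 9. So w(6) = 9. P is now [[3, 5, 6], [4, 7]].
Step i=5: Q has 5 at row 1, column 3; remove that cell from P, ejecting 6. So w(5) = 6. P is now [[3, 5], [4, 7]].
Step i=4: Q has 4 at row 2, column 2; remove 7 from row 2 of P and reverse-bump: 7 enters row 1 and ejects 5. So w(4) = 5. P is now [[3, 7], [4]].
Step i=3: Q has 3 at row 1, column 2; remove that cell from P, ejecting 7. So w(3) = 7. P is now [[3], [4]].
Step i=2: Q has 2 at row 2, column 1; remove 4 from row 2 of P and reverse-bump: 4 enters row 1 and ejects 3. So w(2) = 3. P is now [[4]].
Step i=1: Q has 1 at row 1, column 1; remove that cell from P, ejecting 4. So w(1) = 4. P is now [].

So w = 4 3 7 5 6 9 1 2 8.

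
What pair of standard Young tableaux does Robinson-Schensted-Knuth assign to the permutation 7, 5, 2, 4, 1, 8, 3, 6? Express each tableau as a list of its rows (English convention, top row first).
Insert each entry of the permutation into P by Schensted row insertion, recording in Q the position of each new cell.

Insert 7: appended to row 1. P = [[7]].
Insert 5: 5 bumps 7 from row 1; 7 starts row 2. P = [[5], [7]].
Insert 2: 2 bumps 5 from row 1; 5 bumps 7 from row 2; 7 starts row 3. P = [[2], [5], [7]].
Insert 4: appended to row 1. P = [[2, 4], [5], [7]].
Insert 1: 1 bumps 2 from row 1; 2 bumps 5 from row 2; 5 bumps 7 from row 3; 7 starts row 4. P = [[1, 4], [2], [5], [7]].
Insert 8: appended to row 1. P = [[1, 4, 8], [2], [5], [7]].
Insert 3: 3 bumps 4 from row 1; 4 appends to row 2. P = [[1, 3, 8], [2, 4], [5], [7]].
Insert 6: 6 bumps 8 from row 1; 8 appends to row 2. P = [[1, 3, 6], [2, 4, 8], [5], [7]].

So P = [[1, 3, 6], [2, 4, 8], [5], [7]], Q = [[1, 4, 6], [2, 7, 8], [3], [5]].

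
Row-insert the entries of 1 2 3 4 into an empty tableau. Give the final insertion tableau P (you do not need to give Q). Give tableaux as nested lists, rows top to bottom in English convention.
P = [[1, 2, 3, 4]]

Insert 1: appended to row 1. P = [[1]].
Insert 2: appended to row 1. P = [[1, 2]].
Insert 3: appended to row 1. P = [[1, 2, 3]].
Insert 4: appended to row 1. P = [[1, 2, 3, 4]].

So P = [[1, 2, 3, 4]].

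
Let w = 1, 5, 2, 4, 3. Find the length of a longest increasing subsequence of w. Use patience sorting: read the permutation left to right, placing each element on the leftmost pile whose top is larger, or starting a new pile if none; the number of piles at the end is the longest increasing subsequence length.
3

1: new pile. tops = [1]
5: new pile. tops = [1, 5]
2: onto pile 2 (replacing 5). tops = [1, 2]
4: new pile. tops = [1, 2, 4]
3: onto pile 3 (replacing 4). tops = [1, 2, 3]

3 piles, so the longest increasing subsequence has length 3.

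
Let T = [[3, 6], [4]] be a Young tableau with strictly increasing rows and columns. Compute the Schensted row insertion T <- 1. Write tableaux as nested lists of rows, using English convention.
In row 1, 1 replaces 3 (the leftmost entry greater than 1); 3 is bumped to row 2. In row 2, 3 replaces 4 (the leftmost entry greater than 3); 4 is bumped to row 3. 4 starts a new row 3. The new tableau is [[1, 6], [3], [4]].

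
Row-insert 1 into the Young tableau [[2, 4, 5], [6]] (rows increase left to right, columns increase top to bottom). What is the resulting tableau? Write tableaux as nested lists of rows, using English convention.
In row 1, 1 replaces 2 (the leftmost entry greater than 1); 2 is bumped to row 2. In row 2, 2 replaces 6 (the leftmost entry greater than 2); 6 is bumped to row 3. 6 starts a new row 3. The new tableau is [[1, 4, 5], [2], [6]].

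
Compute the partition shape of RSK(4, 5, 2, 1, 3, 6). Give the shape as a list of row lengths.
Row-insert each entry into an empty tableau.

After inserting 4: P = [[4]].
After inserting 5: P = [[4, 5]].
After inserting 2: P = [[2, 5], [4]].
After inserting 1: P = [[1, 5], [2], [4]].
After inserting 3: P = [[1, 3], [2, 5], [4]].
After inserting 6: P = [[1, 3, 6], [2, 5], [4]].

The final insertion tableau P = [[1, 3, 6], [2, 5], [4]] has shape [3, 2, 1].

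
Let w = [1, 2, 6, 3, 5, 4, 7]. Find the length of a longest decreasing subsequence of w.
3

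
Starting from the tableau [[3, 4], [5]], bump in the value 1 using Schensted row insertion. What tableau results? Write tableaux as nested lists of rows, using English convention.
In row 1, 1 replaces 3 (the leftmost entry greater than 1); 3 is bumped to row 2. In row 2, 3 replaces 5 (the leftmost entry greater than 3); 5 is bumped to row 3. 5 starts a new row 3. The new tableau is [[1, 4], [3], [5]].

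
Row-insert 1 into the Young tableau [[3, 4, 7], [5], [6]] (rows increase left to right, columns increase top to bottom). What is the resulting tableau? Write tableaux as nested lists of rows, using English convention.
In row 1, 1 replaces 3 (the leftmost entry greater than 1); 3 is bumped to row 2. In row 2, 3 replaces 5 (the leftmost entry greater than 3); 5 is bumped to row 3. In row 3, 5 replaces 6 (the leftmost entry greater than 5); 6 is bumped to row 4. 6 starts a new row 4. The new tableau is [[1, 4, 7], [3], [5], [6]].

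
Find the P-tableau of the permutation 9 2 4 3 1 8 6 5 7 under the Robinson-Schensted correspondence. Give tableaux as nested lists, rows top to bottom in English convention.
Insert 9: appended to row 1. P = [[9]].
Insert 2: 2 bumps 9 from row 1; 9 starts row 2. P = [[2], [9]].
Insert 4: appended to row 1. P = [[2, 4], [9]].
Insert 3: 3 bumps 4 from row 1; 4 bumps 9 from row 2; 9 starts row 3. P = [[2, 3], [4], [9]].
Insert 1: 1 bumps 2 from row 1; 2 bumps 4 from row 2; 4 bumps 9 from row 3; 9 starts row 4. P = [[1, 3], [2], [4], [9]].
Insert 8: appended to row 1. P = [[1, 3, 8], [2], [4], [9]].
Insert 6: 6 bumps 8 from row 1; 8 appends to row 2. P = [[1, 3, 6], [2, 8], [4], [9]].
Insert 5: 5 bumps 6 from row 1; 6 bumps 8 from row 2; 8 appends to row 3. P = [[1, 3, 5], [2, 6], [4, 8], [9]].
Insert 7: appended to row 1. P = [[1, 3, 5, 7], [2, 6], [4, 8], [9]].

So P = [[1, 3, 5, 7], [2, 6], [4, 8], [9]].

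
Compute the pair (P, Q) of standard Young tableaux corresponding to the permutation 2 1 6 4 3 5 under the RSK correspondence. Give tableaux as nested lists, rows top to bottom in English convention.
P = [[1, 3, 5], [2, 4], [6]], Q = [[1, 3, 6], [2, 4], [5]]

Insert each entry of the permutation into P by Schensted row insertion, recording in Q the position of each new cell.

Insert 2: appended to row 1. P = [[2]].
Insert 1: 1 bumps 2 from row 1; 2 starts row 2. P = [[1], [2]].
Insert 6: appended to row 1. P = [[1, 6], [2]].
Insert 4: 4 bumps 6 from row 1; 6 appends to row 2. P = [[1, 4], [2, 6]].
Insert 3: 3 bumps 4 from row 1; 4 bumps 6 from row 2; 6 starts row 3. P = [[1, 3], [2, 4], [6]].
Insert 5: appended to row 1. P = [[1, 3, 5], [2, 4], [6]].

So P = [[1, 3, 5], [2, 4], [6]], Q = [[1, 3, 6], [2, 4], [5]].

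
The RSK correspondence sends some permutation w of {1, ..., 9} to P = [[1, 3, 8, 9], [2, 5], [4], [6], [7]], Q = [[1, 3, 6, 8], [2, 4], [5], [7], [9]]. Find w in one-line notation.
Reverse the RSK construction: for i from n down to 1, find the cell of Q containing i, remove the entry at that cell from P, and reverse-bump it up through P; the value ejected from row 1 is w(i).

Step i=9: Q has 9 at row 5, column 1; remove 7 from row 5 of P and reverse-bump: 7 enters row 4 and ejects 6; 6 enters row 3 and ejects 4; 4 enters row 2 and ejects 2; 2 enters row 1 and ejects 1. So w(9) = 1. P is now [[2, 3, 8, 9], [4, 5], [6], [7]].
Step i=8: Q has 8 at row 1, column 4; remove that cell from P, ejecting 9. So w(8) = 9. P is now [[2, 3, 8], [4, 5], [6], [7]].
Step i=7: Q has 7 at row 4, column 1; remove 7 from row 4 of P and reverse-bump: 7 enters row 3 and ejects 6; 6 enters row 2 and ejects 5; 5 enters row 1 and ejects 3. So w(7) = 3. P is now [[2, 5, 8], [4, 6], [7]].
Step i=6: Q has 6 at row 1, column 3; remove that cell from P, ejecting 8. So w(6) = 8. P is now [[2, 5], [4, 6], [7]].
Step i=5: Q has 5 at row 3, column 1; remove 7 from row 3 of P and reverse-bump: 7 enters row 2 and ejects 6; 6 enters row 1 and ejects 5. So w(5) = 5. P is now [[2, 6], [4, 7]].
Step i=4: Q has 4 at row 2, column 2; remove 7 from row 2 of P and reverse-bump: 7 enters row 1 and ejects 6. So w(4) = 6. P is now [[2, 7], [4]].
Step i=3: Q has 3 at row 1, column 2; remove that cell from P, ejecting 7. So w(3) = 7. P is now [[2], [4]].
Step i=2: Q has 2 at row 2, column 1; remove 4 from row 2 of P and reverse-bump: 4 enters row 1 and ejects 2. So w(2) = 2. P is now [[4]].
Step i=1: Q has 1 at row 1, column 1; remove that cell from P, ejecting 4. So w(1) = 4. P is now [].

So w = 4 2 7 6 5 8 3 9 1.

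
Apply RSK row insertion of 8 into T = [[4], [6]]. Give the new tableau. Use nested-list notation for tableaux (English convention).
[[4, 8], [6]]

8 is larger than every entry of row 1, so it is appended to row 1. The new tableau is [[4, 8], [6]].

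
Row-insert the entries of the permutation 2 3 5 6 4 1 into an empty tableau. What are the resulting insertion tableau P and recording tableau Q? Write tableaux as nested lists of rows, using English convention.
Insert each entry of the permutation into P by Schensted row insertion, recording in Q the position of each new cell.

Insert 2: appended to row 1. P = [[2]].
Insert 3: appended to row 1. P = [[2, 3]].
Insert 5: appended to row 1. P = [[2, 3, 5]].
Insert 6: appended to row 1. P = [[2, 3, 5, 6]].
Insert 4: 4 bumps 5 from row 1; 5 starts row 2. P = [[2, 3, 4, 6], [5]].
Insert 1: 1 bumps 2 from row 1; 2 bumps 5 from row 2; 5 starts row 3. P = [[1, 3, 4, 6], [2], [5]].

So P = [[1, 3, 4, 6], [2], [5]], Q = [[1, 2, 3, 4], [5], [6]].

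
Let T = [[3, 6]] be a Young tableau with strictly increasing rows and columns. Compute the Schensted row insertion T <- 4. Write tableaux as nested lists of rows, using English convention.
[[3, 4], [6]]

In row 1, 4 replaces 6 (the leftmost entry greater than 4); 6 is bumped to row 2. 6 starts a new row 2. The new tableau is [[3, 4], [6]].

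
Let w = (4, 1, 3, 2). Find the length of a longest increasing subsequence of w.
2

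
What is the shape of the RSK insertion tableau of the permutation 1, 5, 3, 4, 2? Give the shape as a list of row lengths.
[3, 1, 1]

Row-insert each entry into an empty tableau.

After inserting 1: P = [[1]].
After inserting 5: P = [[1, 5]].
After inserting 3: P = [[1, 3], [5]].
After inserting 4: P = [[1, 3, 4], [5]].
After inserting 2: P = [[1, 2, 4], [3], [5]].

The final insertion tableau P = [[1, 2, 4], [3], [5]] has shape [3, 1, 1].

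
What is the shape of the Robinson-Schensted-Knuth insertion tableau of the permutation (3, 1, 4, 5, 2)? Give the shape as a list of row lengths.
Row-insert each entry into an empty tableau.

After inserting 3: P = [[3]].
After inserting 1: P = [[1], [3]].
After inserting 4: P = [[1, 4], [3]].
After inserting 5: P = [[1, 4, 5], [3]].
After inserting 2: P = [[1, 2, 5], [3, 4]].

The final insertion tableau P = [[1, 2, 5], [3, 4]] has shape [3, 2].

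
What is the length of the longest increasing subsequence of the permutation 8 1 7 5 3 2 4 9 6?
4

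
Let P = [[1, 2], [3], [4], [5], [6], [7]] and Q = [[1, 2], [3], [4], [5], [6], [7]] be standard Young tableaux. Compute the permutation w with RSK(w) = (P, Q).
1 7 6 5 4 3 2

Reverse RSK: for i = n, n-1, ..., 1, locate i in Q, remove the corresponding corner cell from P, and reverse-bump its entry up through P; the value ejected from row 1 is w(i).

So w = 1 7 6 5 4 3 2.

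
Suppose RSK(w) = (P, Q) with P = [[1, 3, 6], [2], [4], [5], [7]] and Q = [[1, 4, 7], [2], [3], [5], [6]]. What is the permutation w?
7 5 2 4 3 1 6

Reverse the RSK construction: for i from n down to 1, find the cell of Q containing i, remove the entry at that cell from P, and reverse-bump it up through P; the value ejected from row 1 is w(i).

Step i=7: Q has 7 at row 1, column 3; remove that cell from P, ejecting 6. So w(7) = 6. P is now [[1, 3], [2], [4], [5], [7]].
Step i=6: Q has 6 at row 5, column 1; remove 7 from row 5 of P and reverse-bump: 7 enters row 4 and ejects 5; 5 enters row 3 and ejects 4; 4 enters row 2 and ejects 2; 2 enters row 1 and ejects 1. So w(6) = 1. P is now [[2, 3], [4], [5], [7]].
Step i=5: Q has 5 at row 4, column 1; remove 7 from row 4 of P and reverse-bump: 7 enters row 3 and ejects 5; 5 enters row 2 and ejects 4; 4 enters row 1 and ejects 3. So w(5) = 3. P is now [[2, 4], [5], [7]].
Step i=4: Q has 4 at row 1, column 2; remove that cell from P, ejecting 4. So w(4) = 4. P is now [[2], [5], [7]].
Step i=3: Q has 3 at row 3, column 1; remove 7 from row 3 of P and reverse-bump: 7 enters row 2 and ejects 5; 5 enters row 1 and ejects 2. So w(3) = 2. P is now [[5], [7]].
Step i=2: Q has 2 at row 2, column 1; remove 7 from row 2 of P and reverse-bump: 7 enters row 1 and ejects 5. So w(2) = 5. P is now [[7]].
Step i=1: Q has 1 at row 1, column 1; remove that cell from P, ejecting 7. So w(1) = 7. P is now [].

So w = 7 5 2 4 3 1 6.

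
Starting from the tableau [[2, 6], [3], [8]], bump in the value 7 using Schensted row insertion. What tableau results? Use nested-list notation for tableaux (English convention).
[[2, 6, 7], [3], [8]]

7 is larger than every entry of row 1, so it is appended to row 1. The new tableau is [[2, 6, 7], [3], [8]].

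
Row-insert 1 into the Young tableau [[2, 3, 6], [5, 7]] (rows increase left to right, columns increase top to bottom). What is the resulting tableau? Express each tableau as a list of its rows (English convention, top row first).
[[1, 3, 6], [2, 7], [5]]

In row 1, 1 replaces 2 (the leftmost entry greater than 1); 2 is bumped to row 2. In row 2, 2 replaces 5 (the leftmost entry greater than 2); 5 is bumped to row 3. 5 starts a new row 3. The new tableau is [[1, 3, 6], [2, 7], [5]].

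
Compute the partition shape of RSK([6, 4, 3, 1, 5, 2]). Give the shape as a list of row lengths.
[2, 2, 1, 1]

Row-insert each entry into an empty tableau.

After inserting 6: P = [[6]].
After inserting 4: P = [[4], [6]].
After inserting 3: P = [[3], [4], [6]].
After inserting 1: P = [[1], [3], [4], [6]].
After inserting 5: P = [[1, 5], [3], [4], [6]].
After inserting 2: P = [[1, 2], [3, 5], [4], [6]].

The final insertion tableau P = [[1, 2], [3, 5], [4], [6]] has shape [2, 2, 1, 1].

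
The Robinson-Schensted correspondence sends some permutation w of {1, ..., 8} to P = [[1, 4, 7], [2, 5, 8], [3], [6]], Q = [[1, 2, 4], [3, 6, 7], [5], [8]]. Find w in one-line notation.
3 6 5 8 2 4 7 1

Reverse the RSK construction: for i from n down to 1, find the cell of Q containing i, remove the entry at that cell from P, and reverse-bump it up through P; the value ejected from row 1 is w(i).

Step i=8: Q has 8 at row 4, column 1; remove 6 from row 4 of P and reverse-bump: 6 enters row 3 and ejects 3; 3 enters row 2 and ejects 2; 2 enters row 1 and ejects 1. So w(8) = 1. P is now [[2, 4, 7], [3, 5, 8], [6]].
Step i=7: Q has 7 at row 2, column 3; remove 8 from row 2 of P and reverse-bump: 8 enters row 1 and ejects 7. So w(7) = 7. P is now [[2, 4, 8], [3, 5], [6]].
Step i=6: Q has 6 at row 2, column 2; remove 5 from row 2 of P and reverse-bump: 5 enters row 1 and ejects 4. So w(6) = 4. P is now [[2, 5, 8], [3], [6]].
Step i=5: Q has 5 at row 3, column 1; remove 6 from row 3 of P and reverse-bump: 6 enters row 2 and ejects 3; 3 enters row 1 and ejects 2. So w(5) = 2. P is now [[3, 5, 8], [6]].
Step i=4: Q has 4 at row 1, column 3; remove that cell from P, ejecting 8. So w(4) = 8. P is now [[3, 5], [6]].
Step i=3: Q has 3 at row 2, column 1; remove 6 from row 2 of P and reverse-bump: 6 enters row 1 and ejects 5. So w(3) = 5. P is now [[3, 6]].
Step i=2: Q has 2 at row 1, column 2; remove that cell from P, ejecting 6. So w(2) = 6. P is now [[3]].
Step i=1: Q has 1 at row 1, column 1; remove that cell from P, ejecting 3. So w(1) = 3. P is now [].

So w = 3 6 5 8 2 4 7 1.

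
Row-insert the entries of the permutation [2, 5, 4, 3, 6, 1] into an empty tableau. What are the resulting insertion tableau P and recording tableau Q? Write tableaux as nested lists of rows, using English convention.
P = [[1, 3, 6], [2], [4], [5]], Q = [[1, 2, 5], [3], [4], [6]]

Insert each entry of the permutation into P by Schensted row insertion, recording in Q the position of each new cell.

Insert 2: appended to row 1. P = [[2]].
Insert 5: appended to row 1. P = [[2, 5]].
Insert 4: 4 bumps 5 from row 1; 5 starts row 2. P = [[2, 4], [5]].
Insert 3: 3 bumps 4 from row 1; 4 bumps 5 from row 2; 5 starts row 3. P = [[2, 3], [4], [5]].
Insert 6: appended to row 1. P = [[2, 3, 6], [4], [5]].
Insert 1: 1 bumps 2 from row 1; 2 bumps 4 from row 2; 4 bumps 5 from row 3; 5 starts row 4. P = [[1, 3, 6], [2], [4], [5]].

So P = [[1, 3, 6], [2], [4], [5]], Q = [[1, 2, 5], [3], [4], [6]].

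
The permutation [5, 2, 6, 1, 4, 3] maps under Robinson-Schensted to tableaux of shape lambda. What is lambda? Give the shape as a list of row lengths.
[2, 2, 2]

RSK row insertion gives P = [[1, 3], [2, 4], [5, 6]], which has shape [2, 2, 2].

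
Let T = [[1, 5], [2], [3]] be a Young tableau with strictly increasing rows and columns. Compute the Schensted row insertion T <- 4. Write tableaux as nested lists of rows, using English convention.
[[1, 4], [2, 5], [3]]

In row 1, 4 replaces 5 (the leftmost entry greater than 4); 5 is bumped to row 2. 5 is appended to row 2. The new tableau is [[1, 4], [2, 5], [3]].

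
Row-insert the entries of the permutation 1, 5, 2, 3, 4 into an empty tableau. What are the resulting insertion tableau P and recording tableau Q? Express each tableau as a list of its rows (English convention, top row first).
P = [[1, 2, 3, 4], [5]], Q = [[1, 2, 4, 5], [3]]

Insert each entry of the permutation into P by Schensted row insertion, recording in Q the position of each new cell.

Insert 1: appended to row 1. P = [[1]], Q = [[1]].
Insert 5: appended to row 1. P = [[1, 5]], Q = [[1, 2]].
Insert 2: 2 bumps 5 from row 1; 5 starts row 2. P = [[1, 2], [5]], Q = [[1, 2], [3]].
Insert 3: appended to row 1. P = [[1, 2, 3], [5]], Q = [[1, 2, 4], [3]].
Insert 4: appended to row 1. P = [[1, 2, 3, 4], [5]], Q = [[1, 2, 4, 5], [3]].

So P = [[1, 2, 3, 4], [5]], Q = [[1, 2, 4, 5], [3]].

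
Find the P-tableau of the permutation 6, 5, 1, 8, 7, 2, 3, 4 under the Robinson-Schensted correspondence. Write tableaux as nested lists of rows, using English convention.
Insert 6: appended to row 1. P = [[6]].
Insert 5: 5 bumps 6 from row 1; 6 starts row 2. P = [[5], [6]].
Insert 1: 1 bumps 5 from row 1; 5 bumps 6 from row 2; 6 starts row 3. P = [[1], [5], [6]].
Insert 8: appended to row 1. P = [[1, 8], [5], [6]].
Insert 7: 7 bumps 8 from row 1; 8 appends to row 2. P = [[1, 7], [5, 8], [6]].
Insert 2: 2 bumps 7 from row 1; 7 bumps 8 from row 2; 8 appends to row 3. P = [[1, 2], [5, 7], [6, 8]].
Insert 3: appended to row 1. P = [[1, 2, 3], [5, 7], [6, 8]].
Insert 4: appended to row 1. P = [[1, 2, 3, 4], [5, 7], [6, 8]].

So P = [[1, 2, 3, 4], [5, 7], [6, 8]].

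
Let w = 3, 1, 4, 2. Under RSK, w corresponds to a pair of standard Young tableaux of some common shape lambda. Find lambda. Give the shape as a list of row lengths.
[2, 2]

Row-insert each entry into an empty tableau.

After inserting 3: P = [[3]].
After inserting 1: P = [[1], [3]].
After inserting 4: P = [[1, 4], [3]].
After inserting 2: P = [[1, 2], [3, 4]].

The final insertion tableau P = [[1, 2], [3, 4]] has shape [2, 2].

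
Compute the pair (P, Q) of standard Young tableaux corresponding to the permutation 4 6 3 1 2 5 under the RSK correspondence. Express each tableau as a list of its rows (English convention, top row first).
P = [[1, 2, 5], [3, 6], [4]], Q = [[1, 2, 6], [3, 5], [4]]

Insert each entry of the permutation into P by Schensted row insertion, recording in Q the position of each new cell.

Insert 4: appended to row 1. P = [[4]].
Insert 6: appended to row 1. P = [[4, 6]].
Insert 3: 3 bumps 4 from row 1; 4 starts row 2. P = [[3, 6], [4]].
Insert 1: 1 bumps 3 from row 1; 3 bumps 4 from row 2; 4 starts row 3. P = [[1, 6], [3], [4]].
Insert 2: 2 bumps 6 from row 1; 6 appends to row 2. P = [[1, 2], [3, 6], [4]].
Insert 5: appended to row 1. P = [[1, 2, 5], [3, 6], [4]].

So P = [[1, 2, 5], [3, 6], [4]], Q = [[1, 2, 6], [3, 5], [4]].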